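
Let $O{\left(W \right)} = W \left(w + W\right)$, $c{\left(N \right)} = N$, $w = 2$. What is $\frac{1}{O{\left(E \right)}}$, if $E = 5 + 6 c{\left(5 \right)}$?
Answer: $\frac{1}{1295} \approx 0.0007722$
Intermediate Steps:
$E = 35$ ($E = 5 + 6 \cdot 5 = 5 + 30 = 35$)
$O{\left(W \right)} = W \left(2 + W\right)$
$\frac{1}{O{\left(E \right)}} = \frac{1}{35 \left(2 + 35\right)} = \frac{1}{35 \cdot 37} = \frac{1}{1295}$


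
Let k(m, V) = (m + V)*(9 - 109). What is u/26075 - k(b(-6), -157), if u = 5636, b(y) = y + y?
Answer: -440661864/26075 ≈ -16900.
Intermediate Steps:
b(y) = 2*y
k(m, V) = -100*V - 100*m (k(m, V) = (V + m)*(-100) = -100*V - 100*m)
u/26075 - k(b(-6), -157) = 5636/26075 - (-100*(-157) - 200*(-6)) = 5636*(1/26075) - (15700 - 100*(-12)) = 5636/26075 - (15700 + 1200) = 5636/26075 - 1*16900 = 5636/26075 - 16900 = -440661864/26075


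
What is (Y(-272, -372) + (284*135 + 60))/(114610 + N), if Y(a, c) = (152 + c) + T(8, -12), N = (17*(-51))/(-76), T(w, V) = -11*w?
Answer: 2894992/8711227 ≈ 0.33233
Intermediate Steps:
N = 867/76 (N = -867*(-1/76) = 867/76 ≈ 11.408)
Y(a, c) = 64 + c (Y(a, c) = (152 + c) - 11*8 = (152 + c) - 88 = 64 + c)
(Y(-272, -372) + (284*135 + 60))/(114610 + N) = ((64 - 372) + (284*135 + 60))/(114610 + 867/76) = (-308 + (38340 + 60))/(8711227/76) = (-308 + 38400)*(76/8711227) = 38092*(76/8711227) = 2894992/8711227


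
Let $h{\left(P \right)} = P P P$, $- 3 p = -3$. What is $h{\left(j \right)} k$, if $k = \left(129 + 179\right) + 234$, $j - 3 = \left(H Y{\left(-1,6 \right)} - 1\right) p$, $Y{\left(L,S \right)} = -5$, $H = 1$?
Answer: $-14634$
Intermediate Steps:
$p = 1$ ($p = \left(- \frac{1}{3}\right) \left(-3\right) = 1$)
$j = -3$ ($j = 3 + \left(1 \left(-5\right) - 1\right) 1 = 3 + \left(-5 - 1\right) 1 = 3 - 6 = -3$)
$k = 542$ ($k = 308 + 234 = 542$)
$h{\left(P \right)} = P^{3}$ ($h{\left(P \right)} = P^{2} P = P^{3}$)
$h{\left(j \right)} k = \left(-3\right)^{3} \cdot 542 = \left(-27\right) 542 = -14634$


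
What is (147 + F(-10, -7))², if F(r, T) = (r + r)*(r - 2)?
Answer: 149769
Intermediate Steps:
F(r, T) = 2*r*(-2 + r) (F(r, T) = (2*r)*(-2 + r) = 2*r*(-2 + r))
(147 + F(-10, -7))² = (147 + 2*(-10)*(-2 - 10))² = (147 + 2*(-10)*(-12))² = (147 + 240)² = 387² = 149769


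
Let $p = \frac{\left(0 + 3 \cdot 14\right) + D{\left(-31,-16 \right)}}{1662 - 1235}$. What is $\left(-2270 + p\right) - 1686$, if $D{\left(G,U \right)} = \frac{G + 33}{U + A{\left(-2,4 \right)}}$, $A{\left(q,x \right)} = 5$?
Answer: $- \frac{18580872}{4697} \approx -3955.9$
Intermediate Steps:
$D{\left(G,U \right)} = \frac{33 + G}{5 + U}$ ($D{\left(G,U \right)} = \frac{G + 33}{U + 5} = \frac{33 + G}{5 + U}$)
$p = \frac{460}{4697}$ ($p = \frac{\left(0 + 3 \cdot 14\right) + \frac{33 - 31}{5 - 16}}{1662 - 1235} = \frac{\left(0 + 42\right) + \frac{1}{-11} \cdot 2}{427} = \left(42 - \frac{2}{11}\right) \frac{1}{427} = \frac{460}{11} \cdot \frac{1}{427} = \frac{460}{4697} \approx 0.097935$)
$\left(-2270 + p\right) - 1686 = \left(-2270 + \frac{460}{4697}\right) - 1686 = - \frac{10661730}{4697} - 1686 = - \frac{18580872}{4697}$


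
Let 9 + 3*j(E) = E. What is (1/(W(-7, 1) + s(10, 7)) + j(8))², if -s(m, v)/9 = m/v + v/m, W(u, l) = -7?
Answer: 4165681/30173049 ≈ 0.13806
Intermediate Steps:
j(E) = -3 + E/3
s(m, v) = -9*m/v - 9*v/m (s(m, v) = -9*(m/v + v/m) = -9*m/v - 9*v/m)
(1/(W(-7, 1) + s(10, 7)) + j(8))² = (1/(-7 + (-9*10/7 - 9*7/10)) + (-3 + (⅓)*8))² = (1/(-7 + (-9*10*⅐ - 9*7*⅒)) + (-3 + 8/3))² = (1/(-7 + (-90/7 - 63/10)) - ⅓)² = (1/(-7 - 1341/70) - ⅓)² = (1/(-1831/70) - ⅓)² = (-70/1831 - ⅓)² = (-2041/5493)² = 4165681/30173049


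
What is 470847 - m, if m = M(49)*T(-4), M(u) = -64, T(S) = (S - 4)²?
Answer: 474943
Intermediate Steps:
T(S) = (-4 + S)²
m = -4096 (m = -64*(-4 - 4)² = -64*(-8)² = -64*64 = -4096)
470847 - m = 470847 - 1*(-4096) = 470847 + 4096 = 474943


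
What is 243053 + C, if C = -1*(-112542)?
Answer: 355595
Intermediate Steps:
C = 112542
243053 + C = 243053 + 112542 = 355595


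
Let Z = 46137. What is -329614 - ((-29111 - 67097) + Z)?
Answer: -279543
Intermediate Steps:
-329614 - ((-29111 - 67097) + Z) = -329614 - ((-29111 - 67097) + 46137) = -329614 - (-96208 + 46137) = -329614 - 1*(-50071) = -329614 + 50071 = -279543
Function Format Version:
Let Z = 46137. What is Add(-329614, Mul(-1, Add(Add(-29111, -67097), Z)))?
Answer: -279543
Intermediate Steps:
Add(-329614, Mul(-1, Add(Add(-29111, -67097), Z))) = Add(-329614, Mul(-1, Add(Add(-29111, -67097), 46137))) = Add(-329614, Mul(-1, Add(-96208, 46137))) = Add(-329614, Mul(-1, -50071)) = Add(-329614, 50071) = -279543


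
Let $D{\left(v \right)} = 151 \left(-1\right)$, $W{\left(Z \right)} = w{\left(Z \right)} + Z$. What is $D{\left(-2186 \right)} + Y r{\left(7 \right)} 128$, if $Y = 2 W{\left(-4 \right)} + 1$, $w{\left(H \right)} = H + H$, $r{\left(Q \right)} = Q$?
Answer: $-20759$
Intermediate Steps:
$w{\left(H \right)} = 2 H$
$W{\left(Z \right)} = 3 Z$ ($W{\left(Z \right)} = 2 Z + Z = 3 Z$)
$D{\left(v \right)} = -151$
$Y = -23$ ($Y = 2 \cdot 3 \left(-4\right) + 1 = 2 \left(-12\right) + 1 = -24 + 1 = -23$)
$D{\left(-2186 \right)} + Y r{\left(7 \right)} 128 = -151 + \left(-23\right) 7 \cdot 128 = -151 - 20608 = -20759$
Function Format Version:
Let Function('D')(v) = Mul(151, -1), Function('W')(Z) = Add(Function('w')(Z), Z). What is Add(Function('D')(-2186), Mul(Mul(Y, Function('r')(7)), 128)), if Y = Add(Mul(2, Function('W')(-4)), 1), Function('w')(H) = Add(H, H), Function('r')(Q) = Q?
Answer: -20759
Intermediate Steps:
Function('w')(H) = Mul(2, H)
Function('W')(Z) = Mul(3, Z) (Function('W')(Z) = Add(Mul(2, Z), Z) = Mul(3, Z))
Function('D')(v) = -151
Y = -23 (Y = Add(Mul(2, Mul(3, -4)), 1) = Add(Mul(2, -12), 1) = Add(-24, 1) = -23)
Add(Function('D')(-2186), Mul(Mul(Y, Function('r')(7)), 128)) = Add(-151, Mul(Mul(-23, 7), 128)) = Add(-151, Mul(-161, 128)) = Add(-151, -20608) = -20759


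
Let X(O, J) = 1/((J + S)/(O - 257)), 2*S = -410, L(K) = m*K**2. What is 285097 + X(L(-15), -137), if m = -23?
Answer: 48754303/171 ≈ 2.8511e+5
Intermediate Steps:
L(K) = -23*K**2
S = -205 (S = (1/2)*(-410) = -205)
X(O, J) = (-257 + O)/(-205 + J) (X(O, J) = 1/((J - 205)/(O - 257)) = 1/((-205 + J)/(-257 + O)) = (-257 + O)/(-205 + J))
285097 + X(L(-15), -137) = 285097 + (-257 - 23*(-15)**2)/(-205 - 137) = 285097 + (-257 - 23*225)/(-342) = 285097 - (-257 - 5175)/342 = 285097 - 1/342*(-5432) = 285097 + 2716/171 = 48754303/171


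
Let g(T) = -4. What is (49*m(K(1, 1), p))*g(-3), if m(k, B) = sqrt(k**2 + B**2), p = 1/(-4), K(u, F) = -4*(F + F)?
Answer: -245*sqrt(41) ≈ -1568.8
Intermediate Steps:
K(u, F) = -8*F
p = -1/4 ≈ -0.25000
m(k, B) = sqrt(B**2 + k**2)
(49*m(K(1, 1), p))*g(-3) = (49*sqrt((-1/4)**2 + (-8*1)**2))*(-4) = (49*sqrt(1/16 + (-8)**2))*(-4) = (49*sqrt(1/16 + 64))*(-4) = (49*sqrt(1025/16))*(-4) = (49*(5*sqrt(41)/4))*(-4) = (245*sqrt(41)/4)*(-4) = -245*sqrt(41)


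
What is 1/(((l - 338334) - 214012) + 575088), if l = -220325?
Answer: -1/197583 ≈ -5.0612e-6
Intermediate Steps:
1/(((l - 338334) - 214012) + 575088) = 1/(((-220325 - 338334) - 214012) + 575088) = 1/((-558659 - 214012) + 575088) = 1/(-772671 + 575088) = 1/(-197583) = -1/197583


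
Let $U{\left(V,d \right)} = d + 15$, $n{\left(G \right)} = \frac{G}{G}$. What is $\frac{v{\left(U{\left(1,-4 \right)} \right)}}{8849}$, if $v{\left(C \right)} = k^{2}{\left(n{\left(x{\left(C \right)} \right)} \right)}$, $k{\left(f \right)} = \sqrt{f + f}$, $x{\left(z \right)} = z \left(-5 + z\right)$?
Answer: $\frac{2}{8849} \approx 0.00022601$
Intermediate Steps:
$n{\left(G \right)} = 1$
$k{\left(f \right)} = \sqrt{2} \sqrt{f}$ ($k{\left(f \right)} = \sqrt{2 f} = \sqrt{2} \sqrt{f}$)
$U{\left(V,d \right)} = 15 + d$
$v{\left(C \right)} = 2$ ($v{\left(C \right)} = \left(\sqrt{2} \sqrt{1}\right)^{2} = \left(\sqrt{2} \cdot 1\right)^{2} = \left(\sqrt{2}\right)^{2} = 2$)
$\frac{v{\left(U{\left(1,-4 \right)} \right)}}{8849} = \frac{2}{8849}$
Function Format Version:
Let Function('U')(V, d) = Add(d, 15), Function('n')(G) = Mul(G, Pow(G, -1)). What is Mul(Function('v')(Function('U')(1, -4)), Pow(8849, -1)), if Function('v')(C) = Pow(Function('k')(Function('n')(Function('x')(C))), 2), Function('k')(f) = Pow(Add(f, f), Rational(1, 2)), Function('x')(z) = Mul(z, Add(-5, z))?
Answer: Rational(2, 8849) ≈ 0.00022601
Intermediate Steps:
Function('n')(G) = 1
Function('k')(f) = Mul(Pow(2, Rational(1, 2)), Pow(f, Rational(1, 2))) (Function('k')(f) = Pow(Mul(2, f), Rational(1, 2)) = Mul(Pow(2, Rational(1, 2)), Pow(f, Rational(1, 2))))
Function('U')(V, d) = Add(15, d)
Function('v')(C) = 2 (Function('v')(C) = Pow(Mul(Pow(2, Rational(1, 2)), Pow(1, Rational(1, 2))), 2) = Pow(Mul(Pow(2, Rational(1, 2)), 1), 2) = Pow(Pow(2, Rational(1, 2)), 2) = 2)
Mul(Function('v')(Function('U')(1, -4)), Pow(8849, -1)) = Mul(2, Pow(8849, -1)) = Mul(2, Rational(1, 8849)) = Rational(2, 8849)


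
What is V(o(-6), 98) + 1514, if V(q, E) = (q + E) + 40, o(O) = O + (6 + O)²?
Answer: 1646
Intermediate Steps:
V(q, E) = 40 + E + q (V(q, E) = (E + q) + 40 = 40 + E + q)
V(o(-6), 98) + 1514 = (40 + 98 + (-6 + (6 - 6)²)) + 1514 = (40 + 98 + (-6 + 0²)) + 1514 = (40 + 98 + (-6 + 0)) + 1514 = (40 + 98 - 6) + 1514 = 132 + 1514 = 1646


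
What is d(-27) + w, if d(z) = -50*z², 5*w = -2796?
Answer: -185046/5 ≈ -37009.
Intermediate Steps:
w = -2796/5 (w = (⅕)*(-2796) = -2796/5 ≈ -559.20)
d(-27) + w = -50*(-27)² - 2796/5 = -50*729 - 2796/5 = -36450 - 2796/5 = -185046/5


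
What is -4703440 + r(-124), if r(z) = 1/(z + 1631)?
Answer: -7088084079/1507 ≈ -4.7034e+6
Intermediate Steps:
r(z) = 1/(1631 + z)
-4703440 + r(-124) = -4703440 + 1/(1631 - 124) = -4703440 + 1/1507 = -7088084079/1507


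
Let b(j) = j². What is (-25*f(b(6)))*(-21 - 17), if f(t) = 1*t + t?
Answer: 68400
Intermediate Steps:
f(t) = 2*t (f(t) = t + t = 2*t)
(-25*f(b(6)))*(-21 - 17) = (-50*6²)*(-21 - 17) = -50*36*(-38) = -25*72*(-38) = -1800*(-38) = 68400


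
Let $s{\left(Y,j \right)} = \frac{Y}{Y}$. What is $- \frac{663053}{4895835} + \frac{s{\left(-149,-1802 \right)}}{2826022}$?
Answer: $- \frac{1873797469331}{13835737418370} \approx -0.13543$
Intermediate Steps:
$s{\left(Y,j \right)} = 1$
$- \frac{663053}{4895835} + \frac{s{\left(-149,-1802 \right)}}{2826022} = - \frac{663053}{4895835} + 1 \cdot \frac{1}{2826022} = \left(-663053\right) \frac{1}{4895835} + 1 \cdot \frac{1}{2826022} = - \frac{663053}{4895835} + \frac{1}{2826022} = - \frac{1873797469331}{13835737418370}$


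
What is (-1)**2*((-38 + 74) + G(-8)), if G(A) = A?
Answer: 28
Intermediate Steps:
(-1)**2*((-38 + 74) + G(-8)) = (-1)**2*((-38 + 74) - 8) = 1*(36 - 8) = 1*28 = 28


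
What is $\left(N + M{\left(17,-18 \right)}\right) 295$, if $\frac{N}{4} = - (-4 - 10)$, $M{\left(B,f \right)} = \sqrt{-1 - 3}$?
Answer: $16520 + 590 i \approx 16520.0 + 590.0 i$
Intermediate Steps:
$M{\left(B,f \right)} = 2 i$ ($M{\left(B,f \right)} = \sqrt{-4} = 2 i$)
$N = 56$ ($N = 4 \left(- (-4 - 10)\right) = 4 \left(\left(-1\right) \left(-14\right)\right) = 4 \cdot 14 = 56$)
$\left(N + M{\left(17,-18 \right)}\right) 295 = \left(56 + 2 i\right) 295 = 16520 + 590 i$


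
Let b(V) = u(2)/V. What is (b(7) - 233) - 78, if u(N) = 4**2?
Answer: -2161/7 ≈ -308.71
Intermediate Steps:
u(N) = 16
b(V) = 16/V
(b(7) - 233) - 78 = (16/7 - 233) - 78 = -1615/7 - 78 = -2161/7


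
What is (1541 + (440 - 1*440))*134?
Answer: 206494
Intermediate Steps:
(1541 + (440 - 1*440))*134 = (1541 + (440 - 440))*134 = (1541 + 0)*134 = 1541*134 = 206494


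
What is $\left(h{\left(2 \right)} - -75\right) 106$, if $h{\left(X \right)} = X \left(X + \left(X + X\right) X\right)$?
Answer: $10070$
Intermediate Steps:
$h{\left(X \right)} = X \left(X + 2 X^{2}\right)$ ($h{\left(X \right)} = X \left(X + 2 X X\right) = X \left(X + 2 X^{2}\right)$)
$\left(h{\left(2 \right)} - -75\right) 106 = \left(2^{2} \left(1 + 2 \cdot 2\right) - -75\right) 106 = \left(4 \left(1 + 4\right) + 75\right) 106 = \left(4 \cdot 5 + 75\right) 106 = \left(20 + 75\right) 106 = 95 \cdot 106 = 10070$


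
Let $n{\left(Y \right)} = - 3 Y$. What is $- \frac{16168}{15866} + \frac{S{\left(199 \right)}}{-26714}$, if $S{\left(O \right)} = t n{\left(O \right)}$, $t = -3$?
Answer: $- \frac{230163979}{211922162} \approx -1.0861$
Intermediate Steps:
$S{\left(O \right)} = 9 O$ ($S{\left(O \right)} = - 3 \left(- 3 O\right) = 9 O$)
$- \frac{16168}{15866} + \frac{S{\left(199 \right)}}{-26714} = - \frac{16168}{15866} + \frac{9 \cdot 199}{-26714} = \left(-16168\right) \frac{1}{15866} + 1791 \left(- \frac{1}{26714}\right) = - \frac{8084}{7933} - \frac{1791}{26714} = - \frac{230163979}{211922162}$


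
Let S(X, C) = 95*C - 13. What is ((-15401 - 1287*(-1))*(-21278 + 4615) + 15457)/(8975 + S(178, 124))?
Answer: 78399013/6914 ≈ 11339.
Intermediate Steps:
S(X, C) = -13 + 95*C
((-15401 - 1287*(-1))*(-21278 + 4615) + 15457)/(8975 + S(178, 124)) = ((-15401 - 1287*(-1))*(-21278 + 4615) + 15457)/(8975 + (-13 + 95*124)) = ((-15401 + 1287)*(-16663) + 15457)/(8975 + (-13 + 11780)) = (-14114*(-16663) + 15457)/(8975 + 11767) = (235181582 + 15457)/20742 = 235197039*(1/20742) = 78399013/6914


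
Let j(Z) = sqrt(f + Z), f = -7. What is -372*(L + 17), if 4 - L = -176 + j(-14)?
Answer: -73284 + 372*I*sqrt(21) ≈ -73284.0 + 1704.7*I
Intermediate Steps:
j(Z) = sqrt(-7 + Z)
L = 180 - I*sqrt(21) (L = 4 - (-176 + sqrt(-7 - 14)) = 4 - (-176 + sqrt(-21)) = 4 - (-176 + I*sqrt(21)) = 4 + (176 - I*sqrt(21)) = 180 - I*sqrt(21) ≈ 180.0 - 4.5826*I)
-372*(L + 17) = -372*((180 - I*sqrt(21)) + 17) = -372*(197 - I*sqrt(21)) = -73284 + 372*I*sqrt(21)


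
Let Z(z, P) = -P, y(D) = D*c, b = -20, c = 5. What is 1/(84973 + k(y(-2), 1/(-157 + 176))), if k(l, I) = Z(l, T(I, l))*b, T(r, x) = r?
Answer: 19/1614507 ≈ 1.1768e-5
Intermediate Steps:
y(D) = 5*D (y(D) = D*5 = 5*D)
k(l, I) = 20*I (k(l, I) = -I*(-20) = 20*I)
1/(84973 + k(y(-2), 1/(-157 + 176))) = 1/(84973 + 20/(-157 + 176)) = 1/(84973 + 20/19) = 1/(1614507/19) = 19/1614507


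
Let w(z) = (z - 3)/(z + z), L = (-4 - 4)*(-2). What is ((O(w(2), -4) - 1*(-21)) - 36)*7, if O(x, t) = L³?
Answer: 28567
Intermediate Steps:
L = 16 (L = -8*(-2) = 16)
w(z) = (-3 + z)/(2*z) (w(z) = (-3 + z)/((2*z)) = (-3 + z)*(1/(2*z)) = (-3 + z)/(2*z))
O(x, t) = 4096 (O(x, t) = 16³ = 4096)
((O(w(2), -4) - 1*(-21)) - 36)*7 = ((4096 - 1*(-21)) - 36)*7 = ((4096 + 21) - 36)*7 = (4117 - 36)*7 = 4081*7 = 28567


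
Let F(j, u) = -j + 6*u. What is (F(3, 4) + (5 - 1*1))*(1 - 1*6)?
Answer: -125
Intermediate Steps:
(F(3, 4) + (5 - 1*1))*(1 - 1*6) = ((-1*3 + 6*4) + (5 - 1*1))*(1 - 1*6) = ((-3 + 24) + (5 - 1))*(1 - 6) = (21 + 4)*(-5) = 25*(-5) = -125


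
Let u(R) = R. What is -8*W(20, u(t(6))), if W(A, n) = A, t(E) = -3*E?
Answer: -160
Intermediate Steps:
-8*W(20, u(t(6))) = -8*20 = -160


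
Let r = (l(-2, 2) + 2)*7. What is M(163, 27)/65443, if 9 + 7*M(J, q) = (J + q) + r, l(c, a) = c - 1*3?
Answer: 160/458101 ≈ 0.00034927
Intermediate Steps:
l(c, a) = -3 + c (l(c, a) = c - 3 = -3 + c)
r = -21 (r = ((-3 - 2) + 2)*7 = (-5 + 2)*7 = -3*7 = -21)
M(J, q) = -30/7 + J/7 + q/7 (M(J, q) = -9/7 + ((J + q) - 21)/7 = -9/7 + (-21 + J + q)/7 = -9/7 + (-3 + J/7 + q/7) = -30/7 + J/7 + q/7)
M(163, 27)/65443 = (-30/7 + (⅐)*163 + (⅐)*27)/65443 = (-30/7 + 163/7 + 27/7)*(1/65443) = (160/7)*(1/65443) = 160/458101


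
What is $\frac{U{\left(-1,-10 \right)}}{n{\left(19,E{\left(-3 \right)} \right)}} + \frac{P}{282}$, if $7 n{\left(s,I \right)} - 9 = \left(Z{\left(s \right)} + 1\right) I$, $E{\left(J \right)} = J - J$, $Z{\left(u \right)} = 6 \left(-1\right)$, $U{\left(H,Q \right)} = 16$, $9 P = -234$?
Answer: $\frac{5225}{423} \approx 12.352$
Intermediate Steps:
$P = -26$ ($P = \frac{1}{9} \left(-234\right) = -26$)
$Z{\left(u \right)} = -6$
$E{\left(J \right)} = 0$
$n{\left(s,I \right)} = \frac{9}{7} - \frac{5 I}{7}$ ($n{\left(s,I \right)} = \frac{9}{7} + \frac{\left(-6 + 1\right) I}{7} = \frac{9}{7} + \frac{\left(-5\right) I}{7} = \frac{9}{7} - \frac{5 I}{7}$)
$\frac{U{\left(-1,-10 \right)}}{n{\left(19,E{\left(-3 \right)} \right)}} + \frac{P}{282} = \frac{16}{\frac{9}{7} - 0} - \frac{26}{282} = \frac{16}{\frac{9}{7} + 0} - \frac{13}{141} = \frac{16}{\frac{9}{7}} - \frac{13}{141} = 16 \cdot \frac{7}{9} - \frac{13}{141} = \frac{112}{9} - \frac{13}{141} = \frac{5225}{423}$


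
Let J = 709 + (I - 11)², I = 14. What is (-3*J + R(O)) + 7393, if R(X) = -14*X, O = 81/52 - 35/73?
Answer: 9914971/1898 ≈ 5223.9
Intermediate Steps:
O = 4093/3796 (O = 81*(1/52) - 35*1/73 = 81/52 - 35/73 = 4093/3796 ≈ 1.0782)
J = 718 (J = 709 + (14 - 11)² = 709 + 3² = 709 + 9 = 718)
(-3*J + R(O)) + 7393 = (-3*718 - 14*4093/3796) + 7393 = (-2154 - 28651/1898) + 7393 = -4116943/1898 + 7393 = 9914971/1898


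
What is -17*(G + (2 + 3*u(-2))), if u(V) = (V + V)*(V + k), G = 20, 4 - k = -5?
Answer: 1054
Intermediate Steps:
k = 9 (k = 4 - 1*(-5) = 4 + 5 = 9)
u(V) = 2*V*(9 + V) (u(V) = (V + V)*(V + 9) = (2*V)*(9 + V) = 2*V*(9 + V))
-17*(G + (2 + 3*u(-2))) = -17*(20 + (2 + 3*(2*(-2)*(9 - 2)))) = -17*(20 + (2 + 3*(2*(-2)*7))) = -17*(20 + (2 + 3*(-28))) = -17*(20 + (2 - 84)) = -17*(20 - 82) = -17*(-62) = 1054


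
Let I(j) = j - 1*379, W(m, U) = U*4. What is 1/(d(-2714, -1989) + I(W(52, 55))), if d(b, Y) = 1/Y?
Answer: -1989/316252 ≈ -0.0062893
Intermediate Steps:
W(m, U) = 4*U
I(j) = -379 + j (I(j) = j - 379 = -379 + j)
1/(d(-2714, -1989) + I(W(52, 55))) = 1/(1/(-1989) + (-379 + 4*55)) = 1/(-1/1989 + (-379 + 220)) = 1/(-1/1989 - 159) = 1/(-316252/1989) = -1989/316252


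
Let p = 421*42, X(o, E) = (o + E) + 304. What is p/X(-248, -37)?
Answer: 17682/19 ≈ 930.63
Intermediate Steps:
X(o, E) = 304 + E + o (X(o, E) = (E + o) + 304 = 304 + E + o)
p = 17682
p/X(-248, -37) = 17682/(304 - 37 - 248) = 17682/19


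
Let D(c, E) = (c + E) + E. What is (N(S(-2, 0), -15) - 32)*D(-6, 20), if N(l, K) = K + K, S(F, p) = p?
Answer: -2108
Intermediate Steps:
D(c, E) = c + 2*E (D(c, E) = (E + c) + E = c + 2*E)
N(l, K) = 2*K
(N(S(-2, 0), -15) - 32)*D(-6, 20) = (2*(-15) - 32)*(-6 + 2*20) = (-30 - 32)*(-6 + 40) = -62*34 = -2108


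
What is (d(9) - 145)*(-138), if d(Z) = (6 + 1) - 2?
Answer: 19320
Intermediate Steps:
d(Z) = 5 (d(Z) = 7 - 2 = 5)
(d(9) - 145)*(-138) = (5 - 145)*(-138) = -140*(-138) = 19320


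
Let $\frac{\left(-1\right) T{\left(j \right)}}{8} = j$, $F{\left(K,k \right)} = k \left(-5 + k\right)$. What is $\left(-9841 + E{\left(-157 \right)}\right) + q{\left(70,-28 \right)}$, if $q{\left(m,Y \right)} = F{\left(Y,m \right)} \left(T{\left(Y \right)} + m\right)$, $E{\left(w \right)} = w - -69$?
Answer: $1327771$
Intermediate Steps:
$T{\left(j \right)} = - 8 j$
$E{\left(w \right)} = 69 + w$ ($E{\left(w \right)} = w + 69 = 69 + w$)
$q{\left(m,Y \right)} = m \left(-5 + m\right) \left(m - 8 Y\right)$ ($q{\left(m,Y \right)} = m \left(-5 + m\right) \left(- 8 Y + m\right) = m \left(-5 + m\right) \left(m - 8 Y\right)$)
$\left(-9841 + E{\left(-157 \right)}\right) + q{\left(70,-28 \right)} = \left(-9841 + \left(69 - 157\right)\right) - 70 \left(-5 + 70\right) \left(\left(-1\right) 70 + 8 \left(-28\right)\right) = \left(-9841 - 88\right) - 70 \cdot 65 \left(-70 - 224\right) = -9929 - 70 \cdot 65 \left(-294\right) = -9929 + 1337700 = 1327771$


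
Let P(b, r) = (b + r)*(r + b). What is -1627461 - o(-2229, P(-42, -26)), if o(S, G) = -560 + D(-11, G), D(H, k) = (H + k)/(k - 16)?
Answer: -7496764421/4608 ≈ -1.6269e+6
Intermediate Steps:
D(H, k) = (H + k)/(-16 + k)
P(b, r) = (b + r)² (P(b, r) = (b + r)*(b + r) = (b + r)²)
o(S, G) = -560 + (-11 + G)/(-16 + G)
-1627461 - o(-2229, P(-42, -26)) = -1627461 - (8949 - 559*(-42 - 26)²)/(-16 + (-42 - 26)²) = -1627461 - (8949 - 559*(-68)²)/(-16 + (-68)²) = -1627461 - (8949 - 559*4624)/(-16 + 4624) = -1627461 - (8949 - 2584816)/4608 = -1627461 - (-2575867)/4608 = -1627461 - 1*(-2575867/4608) = -1627461 + 2575867/4608 = -7496764421/4608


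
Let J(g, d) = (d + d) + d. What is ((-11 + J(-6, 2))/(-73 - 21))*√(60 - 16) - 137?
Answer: -137 + 5*√11/47 ≈ -136.65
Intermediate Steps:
J(g, d) = 3*d (J(g, d) = 2*d + d = 3*d)
((-11 + J(-6, 2))/(-73 - 21))*√(60 - 16) - 137 = ((-11 + 3*2)/(-73 - 21))*√(60 - 16) - 137 = ((-11 + 6)/(-94))*√44 - 137 = (-5*(-1/94))*(2*√11) - 137 = 5*(2*√11)/94 - 137 = 5*√11/47 - 137 = -137 + 5*√11/47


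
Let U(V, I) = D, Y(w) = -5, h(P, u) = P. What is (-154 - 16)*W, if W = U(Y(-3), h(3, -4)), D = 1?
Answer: -170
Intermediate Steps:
U(V, I) = 1
W = 1
(-154 - 16)*W = (-154 - 16)*1 = -170*1 = -170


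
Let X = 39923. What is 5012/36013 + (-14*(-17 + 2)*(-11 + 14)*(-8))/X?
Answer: 18588556/1437746999 ≈ 0.012929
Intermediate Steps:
5012/36013 + (-14*(-17 + 2)*(-11 + 14)*(-8))/X = 5012/36013 + (-14*(-17 + 2)*(-11 + 14)*(-8))/39923 = 5012*(1/36013) + (-(-210)*3*(-8))*(1/39923) = 5012/36013 + (-14*(-45)*(-8))*(1/39923) = 5012/36013 + (630*(-8))*(1/39923) = 5012/36013 - 5040*1/39923 = 5012/36013 - 5040/39923 = 18588556/1437746999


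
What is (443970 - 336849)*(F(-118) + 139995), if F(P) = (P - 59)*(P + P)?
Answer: 19471062807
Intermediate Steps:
F(P) = 2*P*(-59 + P) (F(P) = (-59 + P)*(2*P) = 2*P*(-59 + P))
(443970 - 336849)*(F(-118) + 139995) = (443970 - 336849)*(2*(-118)*(-59 - 118) + 139995) = 107121*(2*(-118)*(-177) + 139995) = 107121*(41772 + 139995) = 107121*181767 = 19471062807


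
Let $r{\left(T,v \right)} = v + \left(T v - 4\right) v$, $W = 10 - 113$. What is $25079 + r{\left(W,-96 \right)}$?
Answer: $-923881$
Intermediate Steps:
$W = -103$ ($W = 10 - 113 = -103$)
$r{\left(T,v \right)} = v + v \left(-4 + T v\right)$ ($r{\left(T,v \right)} = v + \left(-4 + T v\right) v = v + v \left(-4 + T v\right)$)
$25079 + r{\left(W,-96 \right)} = 25079 - 96 \left(-3 - -9888\right) = 25079 - 96 \left(-3 + 9888\right) = 25079 - 948960 = -923881$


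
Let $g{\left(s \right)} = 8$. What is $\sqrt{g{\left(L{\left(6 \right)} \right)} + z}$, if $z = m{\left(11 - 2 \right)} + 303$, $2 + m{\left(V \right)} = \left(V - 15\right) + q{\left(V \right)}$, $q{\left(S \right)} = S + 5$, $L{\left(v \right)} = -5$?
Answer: $\sqrt{317} \approx 17.805$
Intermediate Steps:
$q{\left(S \right)} = 5 + S$
$m{\left(V \right)} = -12 + 2 V$ ($m{\left(V \right)} = -2 + \left(\left(V - 15\right) + \left(5 + V\right)\right) = -2 + \left(\left(-15 + V\right) + \left(5 + V\right)\right) = -2 + \left(-10 + 2 V\right) = -12 + 2 V$)
$z = 309$ ($z = \left(-12 + 2 \left(11 - 2\right)\right) + 303 = \left(-12 + 2 \cdot 9\right) + 303 = \left(-12 + 18\right) + 303 = 6 + 303 = 309$)
$\sqrt{g{\left(L{\left(6 \right)} \right)} + z} = \sqrt{8 + 309} = \sqrt{317}$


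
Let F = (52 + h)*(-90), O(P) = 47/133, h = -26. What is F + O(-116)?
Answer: -311173/133 ≈ -2339.6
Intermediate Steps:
O(P) = 47/133 (O(P) = 47*(1/133) = 47/133)
F = -2340 (F = (52 - 26)*(-90) = 26*(-90) = -2340)
F + O(-116) = -2340 + 47/133 = -311173/133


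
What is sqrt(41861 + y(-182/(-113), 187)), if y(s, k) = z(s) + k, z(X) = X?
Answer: sqrt(536931478)/113 ≈ 205.06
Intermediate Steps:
y(s, k) = k + s (y(s, k) = s + k = k + s)
sqrt(41861 + y(-182/(-113), 187)) = sqrt(41861 + (187 - 182/(-113))) = sqrt(41861 + (187 - 182*(-1/113))) = sqrt(41861 + (187 + 182/113)) = sqrt(41861 + 21313/113) = sqrt(4751606/113) = sqrt(536931478)/113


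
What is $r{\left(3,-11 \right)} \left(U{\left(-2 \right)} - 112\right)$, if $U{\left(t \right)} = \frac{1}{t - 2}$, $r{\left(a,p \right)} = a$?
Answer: $- \frac{1347}{4} \approx -336.75$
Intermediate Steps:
$U{\left(t \right)} = \frac{1}{-2 + t}$
$r{\left(3,-11 \right)} \left(U{\left(-2 \right)} - 112\right) = 3 \left(\frac{1}{-2 - 2} - 112\right) = 3 \left(\frac{1}{-4} - 112\right) = 3 \left(- \frac{1}{4} - 112\right) = 3 \left(- \frac{449}{4}\right) = - \frac{1347}{4}$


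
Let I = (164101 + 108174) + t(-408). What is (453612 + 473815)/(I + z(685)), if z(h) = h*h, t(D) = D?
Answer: 927427/741092 ≈ 1.2514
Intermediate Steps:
z(h) = h²
I = 271867 (I = (164101 + 108174) - 408 = 272275 - 408 = 271867)
(453612 + 473815)/(I + z(685)) = (453612 + 473815)/(271867 + 685²) = 927427/(271867 + 469225) = 927427/741092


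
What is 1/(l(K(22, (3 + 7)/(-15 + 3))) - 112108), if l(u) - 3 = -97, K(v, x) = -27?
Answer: -1/112202 ≈ -8.9125e-6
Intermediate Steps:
l(u) = -94 (l(u) = 3 - 97 = -94)
1/(l(K(22, (3 + 7)/(-15 + 3))) - 112108) = 1/(-94 - 112108) = 1/(-112202) = -1/112202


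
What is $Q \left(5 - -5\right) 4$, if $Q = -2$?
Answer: $-80$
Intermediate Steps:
$Q \left(5 - -5\right) 4 = - 2 \left(5 - -5\right) 4 = - 2 \left(5 + 5\right) 4 = \left(-2\right) 10 \cdot 4 = \left(-20\right) 4 = -80$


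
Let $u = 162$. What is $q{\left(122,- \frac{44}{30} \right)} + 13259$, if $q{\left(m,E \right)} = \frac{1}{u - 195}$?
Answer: $\frac{437546}{33} \approx 13259.0$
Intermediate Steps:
$q{\left(m,E \right)} = - \frac{1}{33}$ ($q{\left(m,E \right)} = \frac{1}{162 - 195} = \frac{1}{-33} = - \frac{1}{33}$)
$q{\left(122,- \frac{44}{30} \right)} + 13259 = - \frac{1}{33} + 13259 = \frac{437546}{33}$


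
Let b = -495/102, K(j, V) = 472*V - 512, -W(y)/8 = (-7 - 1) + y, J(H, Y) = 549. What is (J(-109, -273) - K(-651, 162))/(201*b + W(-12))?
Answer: 2563702/27725 ≈ 92.469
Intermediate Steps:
W(y) = 64 - 8*y (W(y) = -8*((-7 - 1) + y) = -8*(-8 + y) = 64 - 8*y)
K(j, V) = -512 + 472*V
b = -165/34 (b = -495*1/102 = -165/34 ≈ -4.8529)
(J(-109, -273) - K(-651, 162))/(201*b + W(-12)) = (549 - (-512 + 472*162))/(201*(-165/34) + (64 - 8*(-12))) = (549 - (-512 + 76464))/(-33165/34 + (64 + 96)) = (549 - 1*75952)/(-33165/34 + 160) = (549 - 75952)/(-27725/34) = -75403*(-34/27725) = 2563702/27725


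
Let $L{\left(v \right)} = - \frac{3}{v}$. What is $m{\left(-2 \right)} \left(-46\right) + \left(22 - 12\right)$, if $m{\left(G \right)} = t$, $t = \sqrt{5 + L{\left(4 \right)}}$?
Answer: $10 - 23 \sqrt{17} \approx -84.831$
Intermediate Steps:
$t = \frac{\sqrt{17}}{2}$ ($t = \sqrt{5 - \frac{3}{4}} = \sqrt{\frac{17}{4}} = \frac{\sqrt{17}}{2} \approx 2.0616$)
$m{\left(G \right)} = \frac{\sqrt{17}}{2}$
$m{\left(-2 \right)} \left(-46\right) + \left(22 - 12\right) = \frac{\sqrt{17}}{2} \left(-46\right) + \left(22 - 12\right) = - 23 \sqrt{17} + \left(22 - 12\right) = - 23 \sqrt{17} + 10 = 10 - 23 \sqrt{17}$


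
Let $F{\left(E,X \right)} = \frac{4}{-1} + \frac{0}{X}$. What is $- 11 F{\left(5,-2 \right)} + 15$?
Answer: $59$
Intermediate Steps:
$F{\left(E,X \right)} = -4$ ($F{\left(E,X \right)} = 4 \left(-1\right) + 0 = -4 + 0 = -4$)
$- 11 F{\left(5,-2 \right)} + 15 = \left(-11\right) \left(-4\right) + 15 = 44 + 15 = 59$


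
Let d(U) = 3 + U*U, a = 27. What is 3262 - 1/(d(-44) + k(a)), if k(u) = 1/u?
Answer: 170778721/52354 ≈ 3262.0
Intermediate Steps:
d(U) = 3 + U**2
3262 - 1/(d(-44) + k(a)) = 3262 - 1/((3 + (-44)**2) + 1/27) = 3262 - 1/((3 + 1936) + 1/27) = 3262 - 1/(1939 + 1/27) = 3262 - 1/52354/27 = 3262 - 1*27/52354 = 3262 - 27/52354 = 170778721/52354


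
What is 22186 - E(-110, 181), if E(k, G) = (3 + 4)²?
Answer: 22137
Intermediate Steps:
E(k, G) = 49 (E(k, G) = 7² = 49)
22186 - E(-110, 181) = 22186 - 1*49 = 22186 - 49 = 22137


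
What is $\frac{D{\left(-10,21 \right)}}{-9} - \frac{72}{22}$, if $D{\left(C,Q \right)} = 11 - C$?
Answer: $- \frac{185}{33} \approx -5.6061$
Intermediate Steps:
$\frac{D{\left(-10,21 \right)}}{-9} - \frac{72}{22} = \frac{11 - -10}{-9} - \frac{72}{22} = \left(11 + 10\right) \left(- \frac{1}{9}\right) - \frac{36}{11} = 21 \left(- \frac{1}{9}\right) - \frac{36}{11} = - \frac{7}{3} - \frac{36}{11} = - \frac{185}{33}$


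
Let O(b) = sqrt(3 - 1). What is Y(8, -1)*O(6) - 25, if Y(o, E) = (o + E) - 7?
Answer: -25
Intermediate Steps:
O(b) = sqrt(2)
Y(o, E) = -7 + E + o (Y(o, E) = (E + o) - 7 = -7 + E + o)
Y(8, -1)*O(6) - 25 = (-7 - 1 + 8)*sqrt(2) - 25 = 0*sqrt(2) - 25 = 0 - 25 = -25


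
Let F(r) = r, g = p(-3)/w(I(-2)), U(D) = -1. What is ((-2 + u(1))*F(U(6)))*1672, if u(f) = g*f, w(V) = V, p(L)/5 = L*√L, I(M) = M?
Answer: 3344 - 12540*I*√3 ≈ 3344.0 - 21720.0*I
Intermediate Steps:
p(L) = 5*L^(3/2) (p(L) = 5*(L*√L) = 5*L^(3/2))
g = 15*I*√3/2 (g = (5*(-3)^(3/2))/(-2) = (5*(-3*I*√3))*(-½) = -15*I*√3*(-½) = 15*I*√3/2 ≈ 12.99*I)
u(f) = 15*I*f*√3/2 (u(f) = (15*I*√3/2)*f = 15*I*f*√3/2)
((-2 + u(1))*F(U(6)))*1672 = ((-2 + (15/2)*I*1*√3)*(-1))*1672 = ((-2 + 15*I*√3/2)*(-1))*1672 = (2 - 15*I*√3/2)*1672 = 3344 - 12540*I*√3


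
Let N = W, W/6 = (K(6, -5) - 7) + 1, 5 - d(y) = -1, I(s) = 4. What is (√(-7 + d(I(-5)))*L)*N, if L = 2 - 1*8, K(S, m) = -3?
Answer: 324*I ≈ 324.0*I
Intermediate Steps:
d(y) = 6 (d(y) = 5 - 1*(-1) = 5 + 1 = 6)
W = -54 (W = 6*((-3 - 7) + 1) = 6*(-10 + 1) = 6*(-9) = -54)
L = -6 (L = 2 - 8 = -6)
N = -54
(√(-7 + d(I(-5)))*L)*N = (√(-7 + 6)*(-6))*(-54) = (√(-1)*(-6))*(-54) = (I*(-6))*(-54) = -6*I*(-54) = 324*I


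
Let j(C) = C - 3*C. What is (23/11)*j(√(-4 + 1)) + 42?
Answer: 42 - 46*I*√3/11 ≈ 42.0 - 7.2431*I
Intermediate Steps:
j(C) = -2*C (j(C) = C - 3*C = -2*C)
(23/11)*j(√(-4 + 1)) + 42 = (23/11)*(-2*√(-4 + 1)) + 42 = (23*(1/11))*(-2*I*√3) + 42 = 23*(-2*I*√3)/11 + 42 = -46*I*√3/11 + 42 = 42 - 46*I*√3/11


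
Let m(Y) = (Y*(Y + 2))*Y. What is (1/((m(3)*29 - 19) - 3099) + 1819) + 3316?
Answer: 9309754/1813 ≈ 5135.0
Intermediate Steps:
m(Y) = Y²*(2 + Y) (m(Y) = (Y*(2 + Y))*Y = Y²*(2 + Y))
(1/((m(3)*29 - 19) - 3099) + 1819) + 3316 = (1/(((3²*(2 + 3))*29 - 19) - 3099) + 1819) + 3316 = (1/(((9*5)*29 - 19) - 3099) + 1819) + 3316 = (1/((45*29 - 19) - 3099) + 1819) + 3316 = (1/((1305 - 19) - 3099) + 1819) + 3316 = (1/(1286 - 3099) + 1819) + 3316 = (1/(-1813) + 1819) + 3316 = (-1/1813 + 1819) + 3316 = 3297846/1813 + 3316 = 9309754/1813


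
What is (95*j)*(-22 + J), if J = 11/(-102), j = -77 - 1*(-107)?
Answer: -1071125/17 ≈ -63007.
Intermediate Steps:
j = 30 (j = -77 + 107 = 30)
J = -11/102 (J = 11*(-1/102) = -11/102 ≈ -0.10784)
(95*j)*(-22 + J) = (95*30)*(-22 - 11/102) = 2850*(-2255/102) = -1071125/17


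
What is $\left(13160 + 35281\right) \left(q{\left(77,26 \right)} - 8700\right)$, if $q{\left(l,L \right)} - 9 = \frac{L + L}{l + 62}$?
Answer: $- \frac{58516582677}{139} \approx -4.2098 \cdot 10^{8}$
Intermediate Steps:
$q{\left(l,L \right)} = 9 + \frac{2 L}{62 + l}$ ($q{\left(l,L \right)} = 9 + \frac{L + L}{l + 62} = 9 + \frac{2 L}{62 + l}$)
$\left(13160 + 35281\right) \left(q{\left(77,26 \right)} - 8700\right) = \left(13160 + 35281\right) \left(\frac{558 + 2 \cdot 26 + 9 \cdot 77}{62 + 77} - 8700\right) = 48441 \left(\frac{558 + 52 + 693}{139} - 8700\right) = 48441 \left(\frac{1}{139} \cdot 1303 - 8700\right) = 48441 \left(\frac{1303}{139} - 8700\right) = 48441 \left(- \frac{1207997}{139}\right) = - \frac{58516582677}{139}$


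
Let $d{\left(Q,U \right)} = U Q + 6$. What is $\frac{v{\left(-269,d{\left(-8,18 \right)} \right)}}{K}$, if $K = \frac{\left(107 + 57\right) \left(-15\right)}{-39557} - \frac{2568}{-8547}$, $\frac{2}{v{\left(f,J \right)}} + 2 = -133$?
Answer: $- \frac{2299957}{56299590} \approx -0.040852$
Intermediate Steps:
$d{\left(Q,U \right)} = 6 + Q U$ ($d{\left(Q,U \right)} = Q U + 6 = 6 + Q U$)
$v{\left(f,J \right)} = - \frac{2}{135}$ ($v{\left(f,J \right)} = \frac{2}{-2 - 133} = \frac{2}{-135} = 2 \left(- \frac{1}{135}\right) = - \frac{2}{135}$)
$K = \frac{834068}{2299957}$ ($K = 164 \left(-15\right) \left(- \frac{1}{39557}\right) - - \frac{856}{2849} = \left(-2460\right) \left(- \frac{1}{39557}\right) + \frac{856}{2849} = \frac{2460}{39557} + \frac{856}{2849} = \frac{834068}{2299957} \approx 0.36265$)
$\frac{v{\left(-269,d{\left(-8,18 \right)} \right)}}{K} = - \frac{2}{135 \cdot \frac{834068}{2299957}} = \left(- \frac{2}{135}\right) \frac{2299957}{834068} = - \frac{2299957}{56299590}$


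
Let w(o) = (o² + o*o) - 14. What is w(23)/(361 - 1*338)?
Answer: 1044/23 ≈ 45.391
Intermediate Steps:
w(o) = -14 + 2*o² (w(o) = (o² + o²) - 14 = 2*o² - 14 = -14 + 2*o²)
w(23)/(361 - 1*338) = (-14 + 2*23²)/(361 - 1*338) = (-14 + 2*529)/(361 - 338) = (-14 + 1058)/23 = 1044*(1/23) = 1044/23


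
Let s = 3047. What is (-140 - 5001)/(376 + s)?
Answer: -5141/3423 ≈ -1.5019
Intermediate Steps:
(-140 - 5001)/(376 + s) = (-140 - 5001)/(376 + 3047) = -5141/3423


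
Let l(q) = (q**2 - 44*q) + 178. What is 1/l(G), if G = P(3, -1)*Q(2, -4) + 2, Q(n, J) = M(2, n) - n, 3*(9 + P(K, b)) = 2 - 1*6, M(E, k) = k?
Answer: 1/94 ≈ 0.010638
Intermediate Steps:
P(K, b) = -31/3 (P(K, b) = -9 + (2 - 1*6)/3 = -9 + (2 - 6)/3 = -9 + (1/3)*(-4) = -9 - 4/3 = -31/3)
Q(n, J) = 0 (Q(n, J) = n - n = 0)
G = 2 (G = -31/3*0 + 2 = 0 + 2 = 2)
l(q) = 178 + q**2 - 44*q
1/l(G) = 1/(178 + 2**2 - 44*2) = 1/(178 + 4 - 88) = 1/94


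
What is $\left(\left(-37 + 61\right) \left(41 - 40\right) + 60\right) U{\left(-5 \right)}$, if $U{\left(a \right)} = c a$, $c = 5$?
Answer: $-2100$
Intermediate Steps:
$U{\left(a \right)} = 5 a$
$\left(\left(-37 + 61\right) \left(41 - 40\right) + 60\right) U{\left(-5 \right)} = \left(\left(-37 + 61\right) \left(41 - 40\right) + 60\right) 5 \left(-5\right) = \left(24 \cdot 1 + 60\right) \left(-25\right) = \left(24 + 60\right) \left(-25\right) = 84 \left(-25\right) = -2100$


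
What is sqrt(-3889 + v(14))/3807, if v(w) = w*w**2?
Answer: I*sqrt(1145)/3807 ≈ 0.0088883*I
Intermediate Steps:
v(w) = w**3
sqrt(-3889 + v(14))/3807 = sqrt(-3889 + 14**3)/3807 = sqrt(-3889 + 2744)*(1/3807) = sqrt(-1145)*(1/3807) = (I*sqrt(1145))*(1/3807) = I*sqrt(1145)/3807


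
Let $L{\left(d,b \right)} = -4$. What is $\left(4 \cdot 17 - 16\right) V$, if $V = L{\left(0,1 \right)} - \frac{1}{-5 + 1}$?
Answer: $-195$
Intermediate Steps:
$V = - \frac{15}{4}$ ($V = -4 - \frac{1}{-5 + 1} = -4 - \frac{1}{-4} = -4 - - \frac{1}{4} = -4 + \frac{1}{4} = - \frac{15}{4} \approx -3.75$)
$\left(4 \cdot 17 - 16\right) V = \left(4 \cdot 17 - 16\right) \left(- \frac{15}{4}\right) = \left(68 - 16\right) \left(- \frac{15}{4}\right) = 52 \left(- \frac{15}{4}\right) = -195$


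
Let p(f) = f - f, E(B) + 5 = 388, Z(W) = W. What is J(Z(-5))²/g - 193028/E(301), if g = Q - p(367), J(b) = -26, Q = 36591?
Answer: -7062828640/14014353 ≈ -503.97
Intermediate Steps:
E(B) = 383 (E(B) = -5 + 388 = 383)
p(f) = 0
g = 36591 (g = 36591 - 1*0 = 36591 + 0 = 36591)
J(Z(-5))²/g - 193028/E(301) = (-26)²/36591 - 193028/383 = 676*(1/36591) - 193028*1/383 = 676/36591 - 193028/383 = -7062828640/14014353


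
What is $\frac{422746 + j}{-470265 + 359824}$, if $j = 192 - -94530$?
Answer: $- \frac{517468}{110441} \approx -4.6855$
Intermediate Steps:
$j = 94722$ ($j = 192 + 94530 = 94722$)
$\frac{422746 + j}{-470265 + 359824} = \frac{422746 + 94722}{-470265 + 359824} = \frac{517468}{-110441} = 517468 \left(- \frac{1}{110441}\right) = - \frac{517468}{110441}$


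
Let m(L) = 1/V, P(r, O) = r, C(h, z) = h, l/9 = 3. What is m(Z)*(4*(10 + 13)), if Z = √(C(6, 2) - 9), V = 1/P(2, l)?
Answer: 184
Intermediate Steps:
l = 27 (l = 9*3 = 27)
V = ½ (V = 1/2 = ½ ≈ 0.50000)
Z = I*√3 (Z = √(6 - 9) = √(-3) = I*√3 ≈ 1.732*I)
m(L) = 2 (m(L) = 1/(½) = 2)
m(Z)*(4*(10 + 13)) = 2*(4*(10 + 13)) = 2*(4*23) = 2*92 = 184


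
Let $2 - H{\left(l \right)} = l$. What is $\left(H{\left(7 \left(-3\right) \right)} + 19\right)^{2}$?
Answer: $1764$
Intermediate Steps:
$H{\left(l \right)} = 2 - l$
$\left(H{\left(7 \left(-3\right) \right)} + 19\right)^{2} = \left(\left(2 - 7 \left(-3\right)\right) + 19\right)^{2} = \left(\left(2 - -21\right) + 19\right)^{2} = \left(\left(2 + 21\right) + 19\right)^{2} = \left(23 + 19\right)^{2} = 42^{2} = 1764$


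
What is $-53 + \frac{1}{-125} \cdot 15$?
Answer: $- \frac{1328}{25} \approx -53.12$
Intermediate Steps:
$-53 + \frac{1}{-125} \cdot 15 = -53 - \frac{3}{25} = - \frac{1328}{25}$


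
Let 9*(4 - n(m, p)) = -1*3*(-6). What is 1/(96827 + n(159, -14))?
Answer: 1/96829 ≈ 1.0327e-5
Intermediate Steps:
n(m, p) = 2 (n(m, p) = 4 - (-1*3)*(-6)/9 = 4 - (-1)*(-6)/3 = 4 - ⅑*18 = 4 - 2 = 2)
1/(96827 + n(159, -14)) = 1/(96827 + 2) = 1/96829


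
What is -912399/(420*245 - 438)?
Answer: -304133/34154 ≈ -8.9048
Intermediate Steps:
-912399/(420*245 - 438) = -912399/(102900 - 438) = -912399/102462 = -912399*1/102462 = -304133/34154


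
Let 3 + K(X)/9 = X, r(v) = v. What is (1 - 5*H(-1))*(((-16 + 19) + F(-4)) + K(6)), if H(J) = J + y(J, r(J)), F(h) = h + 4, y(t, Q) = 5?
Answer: -570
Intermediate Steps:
K(X) = -27 + 9*X
F(h) = 4 + h
H(J) = 5 + J (H(J) = J + 5 = 5 + J)
(1 - 5*H(-1))*(((-16 + 19) + F(-4)) + K(6)) = (1 - 5*(5 - 1))*(((-16 + 19) + (4 - 4)) + (-27 + 9*6)) = (1 - 5*4)*((3 + 0) + (-27 + 54)) = (1 - 20)*(3 + 27) = -19*30 = -570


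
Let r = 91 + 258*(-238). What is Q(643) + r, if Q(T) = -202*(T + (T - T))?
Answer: -191199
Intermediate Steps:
Q(T) = -202*T (Q(T) = -202*(T + 0) = -202*T)
r = -61313 (r = 91 - 61404 = -61313)
Q(643) + r = -202*643 - 61313 = -129886 - 61313 = -191199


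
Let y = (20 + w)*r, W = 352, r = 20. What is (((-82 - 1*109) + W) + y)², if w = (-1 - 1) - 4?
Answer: 194481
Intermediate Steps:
w = -6 (w = -2 - 4 = -6)
y = 280 (y = (20 - 6)*20 = 14*20 = 280)
(((-82 - 1*109) + W) + y)² = (((-82 - 1*109) + 352) + 280)² = (((-82 - 109) + 352) + 280)² = ((-191 + 352) + 280)² = (161 + 280)² = 441² = 194481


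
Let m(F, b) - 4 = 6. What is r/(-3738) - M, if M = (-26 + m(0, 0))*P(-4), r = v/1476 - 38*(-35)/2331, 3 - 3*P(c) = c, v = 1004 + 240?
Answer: 1905284159/51034914 ≈ 37.333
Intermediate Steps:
v = 1244
m(F, b) = 10 (m(F, b) = 4 + 6 = 10)
P(c) = 1 - c/3
r = 19297/13653 (r = 1244/1476 - 38*(-35)/2331 = 1244*(1/1476) + 1330*(1/2331) = 311/369 + 190/333 = 19297/13653 ≈ 1.4134)
M = -112/3 (M = (-26 + 10)*(1 - ⅓*(-4)) = -16*(1 + 4/3) = -16*7/3 = -112/3 ≈ -37.333)
r/(-3738) - M = (19297/13653)/(-3738) - 1*(-112/3) = (19297/13653)*(-1/3738) + 112/3 = -19297/51034914 + 112/3 = 1905284159/51034914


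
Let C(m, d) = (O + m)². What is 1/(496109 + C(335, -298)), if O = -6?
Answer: 1/604350 ≈ 1.6547e-6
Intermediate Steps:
C(m, d) = (-6 + m)²
1/(496109 + C(335, -298)) = 1/(496109 + (-6 + 335)²) = 1/(496109 + 329²) = 1/(496109 + 108241) = 1/604350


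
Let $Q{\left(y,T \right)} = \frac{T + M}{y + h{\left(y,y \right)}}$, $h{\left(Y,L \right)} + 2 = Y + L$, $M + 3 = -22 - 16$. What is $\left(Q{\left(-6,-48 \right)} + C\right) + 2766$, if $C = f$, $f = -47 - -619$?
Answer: $\frac{66849}{20} \approx 3342.4$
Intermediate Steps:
$M = -41$ ($M = -3 - 38 = -41$)
$f = 572$ ($f = -47 + 619 = 572$)
$h{\left(Y,L \right)} = -2 + L + Y$ ($h{\left(Y,L \right)} = -2 + \left(Y + L\right) = -2 + \left(L + Y\right) = -2 + L + Y$)
$C = 572$
$Q{\left(y,T \right)} = \frac{-41 + T}{-2 + 3 y}$ ($Q{\left(y,T \right)} = \frac{T - 41}{y + \left(-2 + y + y\right)} = \frac{-41 + T}{y + \left(-2 + 2 y\right)} = \frac{-41 + T}{-2 + 3 y}$)
$\left(Q{\left(-6,-48 \right)} + C\right) + 2766 = \left(\frac{-41 - 48}{-2 + 3 \left(-6\right)} + 572\right) + 2766 = \left(\frac{1}{-2 - 18} \left(-89\right) + 572\right) + 2766 = \left(\frac{1}{-20} \left(-89\right) + 572\right) + 2766 = \left(\left(- \frac{1}{20}\right) \left(-89\right) + 572\right) + 2766 = \left(\frac{89}{20} + 572\right) + 2766 = \frac{11529}{20} + 2766 = \frac{66849}{20}$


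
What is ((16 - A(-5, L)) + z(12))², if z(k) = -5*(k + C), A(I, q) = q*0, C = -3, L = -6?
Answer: 841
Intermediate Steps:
A(I, q) = 0
z(k) = 15 - 5*k (z(k) = -5*(k - 3) = -5*(-3 + k) = 15 - 5*k)
((16 - A(-5, L)) + z(12))² = ((16 - 1*0) + (15 - 5*12))² = ((16 + 0) + (15 - 60))² = (16 - 45)² = (-29)² = 841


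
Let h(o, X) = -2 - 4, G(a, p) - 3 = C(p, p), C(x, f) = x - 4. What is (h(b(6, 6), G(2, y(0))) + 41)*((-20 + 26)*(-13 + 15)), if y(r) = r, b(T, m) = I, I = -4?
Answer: 420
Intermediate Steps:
b(T, m) = -4
C(x, f) = -4 + x
G(a, p) = -1 + p (G(a, p) = 3 + (-4 + p) = -1 + p)
h(o, X) = -6
(h(b(6, 6), G(2, y(0))) + 41)*((-20 + 26)*(-13 + 15)) = (-6 + 41)*((-20 + 26)*(-13 + 15)) = 35*(6*2) = 35*12 = 420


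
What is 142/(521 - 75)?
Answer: 71/223 ≈ 0.31839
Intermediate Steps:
142/(521 - 75) = 142/446 = 142*(1/446) = 71/223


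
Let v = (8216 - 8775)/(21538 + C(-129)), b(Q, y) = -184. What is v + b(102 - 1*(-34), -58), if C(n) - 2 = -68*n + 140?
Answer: -5603727/30452 ≈ -184.02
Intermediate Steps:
C(n) = 142 - 68*n (C(n) = 2 + (-68*n + 140) = 2 + (140 - 68*n) = 142 - 68*n)
v = -559/30452 (v = (8216 - 8775)/(21538 + (142 - 68*(-129))) = -559/(21538 + (142 + 8772)) = -559/(21538 + 8914) = -559/30452 ≈ -0.018357)
v + b(102 - 1*(-34), -58) = -559/30452 - 184 = -5603727/30452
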